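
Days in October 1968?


Month: October (month 10)
October has 31 days

31 days


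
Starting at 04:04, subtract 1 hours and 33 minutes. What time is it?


Start: 244 minutes from midnight
Subtract: 93 minutes
Remaining: 244 - 93 = 151
Hours: 2, Minutes: 31

02:31


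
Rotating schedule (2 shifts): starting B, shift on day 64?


Shifts: A, B
Start: B (index 1)
Day 64: (1 + 64 - 1) mod 2
= 64 mod 2
= 0
Index 0 → shift A

Shift A


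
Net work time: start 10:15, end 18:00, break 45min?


Total time = (18×60+0) - (10×60+15)
= 1080 - 615 = 465 min
Minus break: 465 - 45 = 420 min
= 7h 0m

7h 0m (420 minutes)


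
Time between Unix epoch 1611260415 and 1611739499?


Difference = 1611739499 - 1611260415 = 479084 seconds
In hours: 479084 / 3600 ≈ 133.1
In days: 479084 / 86400 ≈ 5.54

479084 seconds (133.1 hours / 5.54 days)


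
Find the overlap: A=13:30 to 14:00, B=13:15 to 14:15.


Meeting A: 810-840 (in minutes from midnight)
Meeting B: 795-855
Overlap start = max(810, 795) = 810
Overlap end = min(840, 855) = 840
Overlap = max(0, 840 - 810) = 30 min

30 minutes


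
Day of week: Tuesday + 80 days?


Start: Tuesday (index 1)
(1 + 80) mod 7
= 81 mod 7
= 4
Index 4 → Friday

Friday


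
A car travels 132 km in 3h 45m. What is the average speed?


Distance: 132 km
Time: 3h 45m = 225 min = 225/60 = 15/4 hours
Speed = 132 ÷ (15/4) = 132 × 4 / 15 = 528/15 = 35.2 km/h

35.2 km/h


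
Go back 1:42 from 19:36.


Start: 1176 minutes from midnight
Subtract: 102 minutes
Remaining: 1176 - 102 = 1074
Hours: 17, Minutes: 54

17:54


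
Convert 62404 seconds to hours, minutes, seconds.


17h 20m 4s

Hours: 62404 ÷ 3600 = 17 remainder 1204
Minutes: 1204 ÷ 60 = 20 remainder 4
Seconds: 4


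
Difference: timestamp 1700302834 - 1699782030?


520804 seconds (144.7 hours / 6.03 days)

Difference = 1700302834 - 1699782030 = 520804 seconds
In hours: 520804 / 3600 ≈ 144.7
In days: 520804 / 86400 ≈ 6.03


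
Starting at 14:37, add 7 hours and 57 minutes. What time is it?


22:34

Start: 877 minutes from midnight
Add: 477 minutes
Total: 1354 minutes
Hours: 1354 ÷ 60 = 22 remainder 34


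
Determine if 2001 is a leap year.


Rules: divisible by 4 AND (not by 100 OR by 400)
2001 ÷ 4 = 500 remainder 1 → not divisible by 4
Not divisible by 4 → not a leap year

No


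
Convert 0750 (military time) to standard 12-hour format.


Hour: 7
7 < 12 → AM

7:50 AM


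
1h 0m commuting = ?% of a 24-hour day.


Time: 60 minutes
Day: 1440 minutes
Percentage = (60/1440) × 100 ≈ 4.2%

4.2%


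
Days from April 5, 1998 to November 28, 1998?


From April 5, 1998 to November 28, 1998
Rest of April 1998: 30 - 5 = 25
Full months: May 31, June 30, July 31, August 31, September 30, October 31
Days into November 1998: 28
Total = 25 + 31 + 30 + 31 + 31 + 30 + 31 + 28 = 237 days

237 days


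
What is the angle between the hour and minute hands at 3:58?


Hour hand = 3×30 + 58×0.5 = 119.0°
Minute hand = 58×6 = 348°
Difference = |119.0 - 348| = 229.0°
Since > 180°: 360 - 229.0 = 131.0°

131.0°


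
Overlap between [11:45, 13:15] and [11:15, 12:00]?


15 minutes

Meeting A: 705-795 (in minutes from midnight)
Meeting B: 675-720
Overlap start = max(705, 675) = 705
Overlap end = min(795, 720) = 720
Overlap = max(0, 720 - 705) = 15 min


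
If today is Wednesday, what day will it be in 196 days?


Wednesday

Start: Wednesday (index 2)
(2 + 196) mod 7
= 198 mod 7
= 2
Index 2 → Wednesday


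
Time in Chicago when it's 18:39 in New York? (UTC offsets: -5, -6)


Time difference = UTC-6 - UTC-5 = -1 hours
New hour = (18 -1) mod 24
= 17 mod 24 = 17
Minutes unchanged → 17:39

17:39


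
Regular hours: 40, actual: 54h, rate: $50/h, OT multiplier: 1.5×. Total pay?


$3050.00

Regular: 40h × $50 = $2000.00
Overtime: 54 - 40 = 14h
OT pay: 14h × $50 × 1.5 = $1050.00
Total = $2000.00 + $1050.00 = $3050.00


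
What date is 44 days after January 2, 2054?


February 15, 2054

Start: January 2, 2054
Add 44 days
January 2 → February 1: 31 - 2 + 1 = 30 days (44 - 30 = 14 left)
February 1 + 14 = February 15, 2054


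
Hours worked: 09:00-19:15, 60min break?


Total time = (19×60+15) - (9×60+0)
= 1155 - 540 = 615 min
Minus break: 615 - 60 = 555 min
= 9h 15m

9h 15m (555 minutes)


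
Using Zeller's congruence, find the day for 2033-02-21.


Monday

Zeller's congruence:
q=21, m=14, k=32, j=20
h = (21 + ⌊13×15/5⌋ + 32 + ⌊32/4⌋ + ⌊20/4⌋ - 2×20) mod 7
= (21 + 39 + 32 + 8 + 5 - 40) mod 7
= 65 mod 7 = 2
h=2 → Monday


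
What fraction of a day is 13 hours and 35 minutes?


Total minutes: 13×60 + 35 = 815
Day = 24×60 = 1440 minutes
Fraction = 815/1440 ≈ 0.5660
As a percentage: 815/1440 × 100 ≈ 56.60%

0.5660 (56.60%)


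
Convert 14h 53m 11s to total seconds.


53591 seconds

Hours: 14 × 3600 = 50400
Minutes: 53 × 60 = 3180
Seconds: 11
Total = 50400 + 3180 + 11 = 53591


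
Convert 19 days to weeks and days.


Weeks: 19 ÷ 7 = 2 remainder 5

2 weeks 5 days


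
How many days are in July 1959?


Month: July (month 7)
July has 31 days

31 days


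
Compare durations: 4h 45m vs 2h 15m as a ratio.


19:9 (2.11)

Duration 1: 285 minutes
Duration 2: 135 minutes
Ratio = 285:135
GCD = 15
Simplified = 19:9
As a decimal: 19/9 ≈ 2.11


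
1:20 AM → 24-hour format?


01:20

Input: 1:20 AM
AM hour stays: 1


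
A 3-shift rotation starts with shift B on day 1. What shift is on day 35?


Shift C

Shifts: A, B, C
Start: B (index 1)
Day 35: (1 + 35 - 1) mod 3
= 35 mod 3
= 2
Index 2 → shift C


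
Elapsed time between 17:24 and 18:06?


End time in minutes: 18×60 + 6 = 1086
Start time in minutes: 17×60 + 24 = 1044
Difference = 1086 - 1044 = 42 minutes
= 0 hours 42 minutes

0h 42m


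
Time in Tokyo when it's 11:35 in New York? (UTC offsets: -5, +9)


Time difference = UTC+9 - UTC-5 = +14 hours
New hour = (11 + 14) mod 24
= 25 mod 24 = 1
Minutes unchanged → 01:35; 25 ≥ 24 → next day

01:35 (next day)


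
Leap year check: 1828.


Yes

Rules: divisible by 4 AND (not by 100 OR by 400)
1828 ÷ 4 = 457 exactly → divisible by 4
1828 ÷ 100 = 18 remainder 28 → not divisible by 100
Divisible by 4 but not by 100 → leap year


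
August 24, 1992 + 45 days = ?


October 8, 1992

Start: August 24, 1992
Add 45 days
August 24 → September 1: 31 - 24 + 1 = 8 days (45 - 8 = 37 left)
September 1 → October 1: 30 - 1 + 1 = 30 days (37 - 30 = 7 left)
October 1 + 7 = October 8, 1992


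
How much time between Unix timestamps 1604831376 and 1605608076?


776700 seconds (215.8 hours / 8.99 days)

Difference = 1605608076 - 1604831376 = 776700 seconds
In hours: 776700 / 3600 ≈ 215.8
In days: 776700 / 86400 ≈ 8.99


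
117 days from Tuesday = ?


Start: Tuesday (index 1)
(1 + 117) mod 7
= 118 mod 7
= 6
Index 6 → Sunday

Sunday


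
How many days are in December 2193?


Month: December (month 12)
December has 31 days

31 days


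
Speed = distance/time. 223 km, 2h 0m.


111.5 km/h

Distance: 223 km
Time: 2 hours
Speed = 223 / 2 = 111.5 km/h


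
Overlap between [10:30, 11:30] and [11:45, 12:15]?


0 minutes

Meeting A: 630-690 (in minutes from midnight)
Meeting B: 705-735
Overlap start = max(630, 705) = 705
Overlap end = min(690, 735) = 690
Overlap = max(0, 690 - 705) = 0 min


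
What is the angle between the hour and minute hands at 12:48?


96.0°

Hour hand (12 ≡ 0 on the dial): 0×30 + 48×0.5 = 24.0°
Minute hand = 48×6 = 288°
Difference = |24.0 - 288| = 264.0°
Since > 180°: 360 - 264.0 = 96.0°


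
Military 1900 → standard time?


Hour: 19
19 - 12 = 7 → PM

7:00 PM


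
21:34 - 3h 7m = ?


18:27

Start: 1294 minutes from midnight
Subtract: 187 minutes
Remaining: 1294 - 187 = 1107
Hours: 18, Minutes: 27


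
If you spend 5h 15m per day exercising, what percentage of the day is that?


Time: 315 minutes
Day: 1440 minutes
Percentage = (315/1440) × 100 ≈ 21.9%

21.9%


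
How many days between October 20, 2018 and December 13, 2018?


From October 20, 2018 to December 13, 2018
Rest of October 2018: 31 - 20 = 11
Full months: November 30
Days into December 2018: 13
Total = 11 + 30 + 13 = 54 days

54 days


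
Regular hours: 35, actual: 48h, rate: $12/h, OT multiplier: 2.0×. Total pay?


Regular: 35h × $12 = $420.00
Overtime: 48 - 35 = 13h
OT pay: 13h × $12 × 2.0 = $312.00
Total = $420.00 + $312.00 = $732.00

$732.00


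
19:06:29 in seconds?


68789 seconds

Hours: 19 × 3600 = 68400
Minutes: 6 × 60 = 360
Seconds: 29
Total = 68400 + 360 + 29 = 68789


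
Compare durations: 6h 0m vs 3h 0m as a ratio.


2:1 (2.00)

Duration 1: 360 minutes
Duration 2: 180 minutes
Ratio = 360:180
GCD = 180
Simplified = 2:1
As a decimal: 2/1 = 2.00


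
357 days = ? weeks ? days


Weeks: 357 ÷ 7 = 51 remainder 0

51 weeks 0 days


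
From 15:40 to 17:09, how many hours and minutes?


End time in minutes: 17×60 + 9 = 1029
Start time in minutes: 15×60 + 40 = 940
Difference = 1029 - 940 = 89 minutes
= 1 hours 29 minutes

1h 29m


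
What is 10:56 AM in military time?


Input: 10:56 AM
AM hour stays: 10

10:56


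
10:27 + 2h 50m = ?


Start: 627 minutes from midnight
Add: 170 minutes
Total: 797 minutes
Hours: 797 ÷ 60 = 13 remainder 17

13:17


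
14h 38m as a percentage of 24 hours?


0.6097 (60.97%)

Total minutes: 14×60 + 38 = 878
Day = 24×60 = 1440 minutes
Fraction = 878/1440 ≈ 0.6097
As a percentage: 878/1440 × 100 ≈ 60.97%


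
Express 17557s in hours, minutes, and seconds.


Hours: 17557 ÷ 3600 = 4 remainder 3157
Minutes: 3157 ÷ 60 = 52 remainder 37
Seconds: 37

4h 52m 37s


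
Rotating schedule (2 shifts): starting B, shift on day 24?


Shift A

Shifts: A, B
Start: B (index 1)
Day 24: (1 + 24 - 1) mod 2
= 24 mod 2
= 0
Index 0 → shift A


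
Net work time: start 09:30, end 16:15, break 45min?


6h 0m (360 minutes)

Total time = (16×60+15) - (9×60+30)
= 975 - 570 = 405 min
Minus break: 405 - 45 = 360 min
= 6h 0m


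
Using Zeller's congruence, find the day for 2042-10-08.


Wednesday

Zeller's congruence:
q=8, m=10, k=42, j=20
h = (8 + ⌊13×11/5⌋ + 42 + ⌊42/4⌋ + ⌊20/4⌋ - 2×20) mod 7
= (8 + 28 + 42 + 10 + 5 - 40) mod 7
= 53 mod 7 = 4
h=4 → Wednesday


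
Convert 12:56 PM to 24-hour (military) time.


12:56

Input: 12:56 PM
12 PM → 12 (noon)


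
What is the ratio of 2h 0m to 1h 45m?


8:7 (1.14)

Duration 1: 120 minutes
Duration 2: 105 minutes
Ratio = 120:105
GCD = 15
Simplified = 8:7
As a decimal: 8/7 ≈ 1.14


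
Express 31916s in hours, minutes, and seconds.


8h 51m 56s

Hours: 31916 ÷ 3600 = 8 remainder 3116
Minutes: 3116 ÷ 60 = 51 remainder 56
Seconds: 56


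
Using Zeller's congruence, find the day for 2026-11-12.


Thursday

Zeller's congruence:
q=12, m=11, k=26, j=20
h = (12 + ⌊13×12/5⌋ + 26 + ⌊26/4⌋ + ⌊20/4⌋ - 2×20) mod 7
= (12 + 31 + 26 + 6 + 5 - 40) mod 7
= 40 mod 7 = 5
h=5 → Thursday


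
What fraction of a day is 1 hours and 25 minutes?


Total minutes: 1×60 + 25 = 85
Day = 24×60 = 1440 minutes
Fraction = 85/1440 ≈ 0.0590
As a percentage: 85/1440 × 100 ≈ 5.90%

0.0590 (5.90%)


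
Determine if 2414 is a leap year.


No

Rules: divisible by 4 AND (not by 100 OR by 400)
2414 ÷ 4 = 603 remainder 2 → not divisible by 4
Not divisible by 4 → not a leap year


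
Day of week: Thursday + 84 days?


Thursday

Start: Thursday (index 3)
(3 + 84) mod 7
= 87 mod 7
= 3
Index 3 → Thursday


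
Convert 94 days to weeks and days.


Weeks: 94 ÷ 7 = 13 remainder 3

13 weeks 3 days


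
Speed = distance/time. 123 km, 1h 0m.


123.0 km/h

Distance: 123 km
Time: 1 hours
Speed = 123 / 1 = 123.0 km/h


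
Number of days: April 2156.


Month: April (month 4)
April has 30 days

30 days


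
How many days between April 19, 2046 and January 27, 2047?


283 days

From April 19, 2046 to January 27, 2047
Rest of April 2046: 30 - 19 = 11
Full months: May 31, June 30, July 31, August 31, September 30, October 31, November 30, December 31
Days into January 2047: 27
Total = 11 + 31 + 30 + 31 + 31 + 30 + 31 + 30 + 31 + 27 = 283 days


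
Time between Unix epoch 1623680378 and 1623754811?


74433 seconds (20.7 hours / 0.86 days)

Difference = 1623754811 - 1623680378 = 74433 seconds
In hours: 74433 / 3600 ≈ 20.7
In days: 74433 / 86400 ≈ 0.86


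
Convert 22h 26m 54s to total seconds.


Hours: 22 × 3600 = 79200
Minutes: 26 × 60 = 1560
Seconds: 54
Total = 79200 + 1560 + 54 = 80814

80814 seconds


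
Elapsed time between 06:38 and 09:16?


End time in minutes: 9×60 + 16 = 556
Start time in minutes: 6×60 + 38 = 398
Difference = 556 - 398 = 158 minutes
= 2 hours 38 minutes

2h 38m


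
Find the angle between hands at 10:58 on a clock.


Hour hand = 10×30 + 58×0.5 = 329.0°
Minute hand = 58×6 = 348°
Difference = |329.0 - 348| = 19.0°

19.0°


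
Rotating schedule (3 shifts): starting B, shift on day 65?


Shift C

Shifts: A, B, C
Start: B (index 1)
Day 65: (1 + 65 - 1) mod 3
= 65 mod 3
= 2
Index 2 → shift C


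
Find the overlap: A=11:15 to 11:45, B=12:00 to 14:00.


Meeting A: 675-705 (in minutes from midnight)
Meeting B: 720-840
Overlap start = max(675, 720) = 720
Overlap end = min(705, 840) = 705
Overlap = max(0, 705 - 720) = 0 min

0 minutes


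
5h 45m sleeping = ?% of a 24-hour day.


Time: 345 minutes
Day: 1440 minutes
Percentage = (345/1440) × 100 ≈ 24.0%

24.0%


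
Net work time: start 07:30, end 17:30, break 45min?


9h 15m (555 minutes)

Total time = (17×60+30) - (7×60+30)
= 1050 - 450 = 600 min
Minus break: 600 - 45 = 555 min
= 9h 15m


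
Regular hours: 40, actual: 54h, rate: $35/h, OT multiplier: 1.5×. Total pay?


$2135.00

Regular: 40h × $35 = $1400.00
Overtime: 54 - 40 = 14h
OT pay: 14h × $35 × 1.5 = $735.00
Total = $1400.00 + $735.00 = $2135.00


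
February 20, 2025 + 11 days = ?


March 3, 2025

Start: February 20, 2025
Add 11 days
February 20 → March 1: 28 - 20 + 1 = 9 days (11 - 9 = 2 left)
March 1 + 2 = March 3, 2025


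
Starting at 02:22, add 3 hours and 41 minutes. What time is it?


Start: 142 minutes from midnight
Add: 221 minutes
Total: 363 minutes
Hours: 363 ÷ 60 = 6 remainder 3

06:03


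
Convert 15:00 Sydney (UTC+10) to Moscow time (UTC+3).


Time difference = UTC+3 - UTC+10 = -7 hours
New hour = (15 -7) mod 24
= 8 mod 24 = 8
Minutes unchanged → 08:00

08:00


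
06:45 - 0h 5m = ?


Start: 405 minutes from midnight
Subtract: 5 minutes
Remaining: 405 - 5 = 400
Hours: 6, Minutes: 40

06:40


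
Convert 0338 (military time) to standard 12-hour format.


3:38 AM

Hour: 3
3 < 12 → AM


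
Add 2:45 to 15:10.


17:55

Start: 910 minutes from midnight
Add: 165 minutes
Total: 1075 minutes
Hours: 1075 ÷ 60 = 17 remainder 55


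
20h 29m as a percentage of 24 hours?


Total minutes: 20×60 + 29 = 1229
Day = 24×60 = 1440 minutes
Fraction = 1229/1440 ≈ 0.8535
As a percentage: 1229/1440 × 100 ≈ 85.35%

0.8535 (85.35%)


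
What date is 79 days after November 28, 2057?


Start: November 28, 2057
Add 79 days
November 28 → December 1: 30 - 28 + 1 = 3 days (79 - 3 = 76 left)
December 1 → January 1: 31 - 1 + 1 = 31 days (76 - 31 = 45 left)
January 1 → February 1: 31 - 1 + 1 = 31 days (45 - 31 = 14 left)
February 1 + 14 = February 15, 2058

February 15, 2058


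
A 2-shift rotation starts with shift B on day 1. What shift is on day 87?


Shifts: A, B
Start: B (index 1)
Day 87: (1 + 87 - 1) mod 2
= 87 mod 2
= 1
Index 1 → shift B

Shift B


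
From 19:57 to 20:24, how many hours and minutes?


End time in minutes: 20×60 + 24 = 1224
Start time in minutes: 19×60 + 57 = 1197
Difference = 1224 - 1197 = 27 minutes
= 0 hours 27 minutes

0h 27m


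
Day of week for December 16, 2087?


Tuesday

Zeller's congruence:
q=16, m=12, k=87, j=20
h = (16 + ⌊13×13/5⌋ + 87 + ⌊87/4⌋ + ⌊20/4⌋ - 2×20) mod 7
= (16 + 33 + 87 + 21 + 5 - 40) mod 7
= 122 mod 7 = 3
h=3 → Tuesday


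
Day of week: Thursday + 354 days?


Monday

Start: Thursday (index 3)
(3 + 354) mod 7
= 357 mod 7
= 0
Index 0 → Monday


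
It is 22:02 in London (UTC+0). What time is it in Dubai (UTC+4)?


Time difference = UTC+4 - UTC+0 = +4 hours
New hour = (22 + 4) mod 24
= 26 mod 24 = 2
Minutes unchanged → 02:02; 26 ≥ 24 → next day

02:02 (next day)


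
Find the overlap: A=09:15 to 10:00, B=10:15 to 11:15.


Meeting A: 555-600 (in minutes from midnight)
Meeting B: 615-675
Overlap start = max(555, 615) = 615
Overlap end = min(600, 675) = 600
Overlap = max(0, 600 - 615) = 0 min

0 minutes


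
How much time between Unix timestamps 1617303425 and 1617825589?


522164 seconds (145.0 hours / 6.04 days)

Difference = 1617825589 - 1617303425 = 522164 seconds
In hours: 522164 / 3600 ≈ 145.0
In days: 522164 / 86400 ≈ 6.04


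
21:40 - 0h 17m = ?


21:23

Start: 1300 minutes from midnight
Subtract: 17 minutes
Remaining: 1300 - 17 = 1283
Hours: 21, Minutes: 23


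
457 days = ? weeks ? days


65 weeks 2 days

Weeks: 457 ÷ 7 = 65 remainder 2


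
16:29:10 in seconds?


59350 seconds

Hours: 16 × 3600 = 57600
Minutes: 29 × 60 = 1740
Seconds: 10
Total = 57600 + 1740 + 10 = 59350


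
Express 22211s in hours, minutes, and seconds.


6h 10m 11s

Hours: 22211 ÷ 3600 = 6 remainder 611
Minutes: 611 ÷ 60 = 10 remainder 11
Seconds: 11


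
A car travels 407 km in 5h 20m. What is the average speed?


Distance: 407 km
Time: 5h 20m = 320 min = 320/60 = 16/3 hours
Speed = 407 ÷ (16/3) = 407 × 3 / 16 = 1221/16 ≈ 76.3 km/h

76.3 km/h


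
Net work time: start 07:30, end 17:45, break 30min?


Total time = (17×60+45) - (7×60+30)
= 1065 - 450 = 615 min
Minus break: 615 - 30 = 585 min
= 9h 45m

9h 45m (585 minutes)


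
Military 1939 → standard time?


7:39 PM

Hour: 19
19 - 12 = 7 → PM


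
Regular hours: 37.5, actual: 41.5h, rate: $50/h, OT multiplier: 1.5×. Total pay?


Regular: 37.5h × $50 = $1875.00
Overtime: 41.5 - 37.5 = 4.0h
OT pay: 4.0h × $50 × 1.5 = $300.00
Total = $1875.00 + $300.00 = $2175.00

$2175.00


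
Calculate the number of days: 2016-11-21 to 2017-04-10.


From November 21, 2016 to April 10, 2017
Rest of November 2016: 30 - 21 = 9
Full months: December 31, January 31, February 2017 28, March 31
Days into April 2017: 10
Total = 9 + 31 + 31 + 28 + 31 + 10 = 140 days

140 days


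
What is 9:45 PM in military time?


21:45

Input: 9:45 PM
PM: 9 + 12 = 21


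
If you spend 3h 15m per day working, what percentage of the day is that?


13.5%

Time: 195 minutes
Day: 1440 minutes
Percentage = (195/1440) × 100 ≈ 13.5%


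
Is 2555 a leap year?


Rules: divisible by 4 AND (not by 100 OR by 400)
2555 ÷ 4 = 638 remainder 3 → not divisible by 4
Not divisible by 4 → not a leap year

No


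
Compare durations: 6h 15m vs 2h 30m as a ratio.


Duration 1: 375 minutes
Duration 2: 150 minutes
Ratio = 375:150
GCD = 75
Simplified = 5:2
As a decimal: 5/2 = 2.50

5:2 (2.50)


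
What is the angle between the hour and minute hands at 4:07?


81.5°

Hour hand = 4×30 + 7×0.5 = 123.5°
Minute hand = 7×6 = 42°
Difference = |123.5 - 42| = 81.5°


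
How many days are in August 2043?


Month: August (month 8)
August has 31 days

31 days


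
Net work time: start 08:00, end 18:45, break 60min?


Total time = (18×60+45) - (8×60+0)
= 1125 - 480 = 645 min
Minus break: 645 - 60 = 585 min
= 9h 45m

9h 45m (585 minutes)


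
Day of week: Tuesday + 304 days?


Friday

Start: Tuesday (index 1)
(1 + 304) mod 7
= 305 mod 7
= 4
Index 4 → Friday


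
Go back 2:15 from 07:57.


05:42

Start: 477 minutes from midnight
Subtract: 135 minutes
Remaining: 477 - 135 = 342
Hours: 5, Minutes: 42


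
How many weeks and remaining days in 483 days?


69 weeks 0 days

Weeks: 483 ÷ 7 = 69 remainder 0


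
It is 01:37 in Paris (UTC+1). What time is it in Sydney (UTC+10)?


Time difference = UTC+10 - UTC+1 = +9 hours
New hour = (1 + 9) mod 24
= 10 mod 24 = 10
Minutes unchanged → 10:37

10:37


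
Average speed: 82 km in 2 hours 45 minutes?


29.8 km/h

Distance: 82 km
Time: 2h 45m = 165 min = 165/60 = 11/4 hours
Speed = 82 ÷ (11/4) = 82 × 4 / 11 = 328/11 ≈ 29.8 km/h


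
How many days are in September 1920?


30 days

Month: September (month 9)
September has 30 days


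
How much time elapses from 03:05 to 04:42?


1h 37m

End time in minutes: 4×60 + 42 = 282
Start time in minutes: 3×60 + 5 = 185
Difference = 282 - 185 = 97 minutes
= 1 hours 37 minutes


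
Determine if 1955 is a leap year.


Rules: divisible by 4 AND (not by 100 OR by 400)
1955 ÷ 4 = 488 remainder 3 → not divisible by 4
Not divisible by 4 → not a leap year

No


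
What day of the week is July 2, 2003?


Zeller's congruence:
q=2, m=7, k=3, j=20
h = (2 + ⌊13×8/5⌋ + 3 + ⌊3/4⌋ + ⌊20/4⌋ - 2×20) mod 7
= (2 + 20 + 3 + 0 + 5 - 40) mod 7
= -10 mod 7 = 4
h=4 → Wednesday

Wednesday


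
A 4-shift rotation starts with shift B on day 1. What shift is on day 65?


Shift B

Shifts: A, B, C, D
Start: B (index 1)
Day 65: (1 + 65 - 1) mod 4
= 65 mod 4
= 1
Index 1 → shift B


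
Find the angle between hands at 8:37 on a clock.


Hour hand = 8×30 + 37×0.5 = 258.5°
Minute hand = 37×6 = 222°
Difference = |258.5 - 222| = 36.5°

36.5°


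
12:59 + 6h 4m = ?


19:03

Start: 779 minutes from midnight
Add: 364 minutes
Total: 1143 minutes
Hours: 1143 ÷ 60 = 19 remainder 3


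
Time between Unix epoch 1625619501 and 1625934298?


314797 seconds (87.4 hours / 3.64 days)

Difference = 1625934298 - 1625619501 = 314797 seconds
In hours: 314797 / 3600 ≈ 87.4
In days: 314797 / 86400 ≈ 3.64


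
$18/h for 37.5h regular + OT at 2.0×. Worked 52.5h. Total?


$1215.00

Regular: 37.5h × $18 = $675.00
Overtime: 52.5 - 37.5 = 15.0h
OT pay: 15.0h × $18 × 2.0 = $540.00
Total = $675.00 + $540.00 = $1215.00


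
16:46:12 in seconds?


60372 seconds

Hours: 16 × 3600 = 57600
Minutes: 46 × 60 = 2760
Seconds: 12
Total = 57600 + 2760 + 12 = 60372


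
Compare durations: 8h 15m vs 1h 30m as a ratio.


Duration 1: 495 minutes
Duration 2: 90 minutes
Ratio = 495:90
GCD = 45
Simplified = 11:2
As a decimal: 11/2 = 5.50

11:2 (5.50)


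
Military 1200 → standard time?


12:00 PM

Hour: 12
12 → 12 PM (noon)


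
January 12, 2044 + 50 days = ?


Start: January 12, 2044
Add 50 days
January 12 → February 1: 31 - 12 + 1 = 20 days (50 - 20 = 30 left)
February 1 → March 1: 29 - 1 + 1 = 29 days (30 - 29 = 1 left)
March 1 + 1 = March 2, 2044

March 2, 2044


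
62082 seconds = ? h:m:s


17h 14m 42s

Hours: 62082 ÷ 3600 = 17 remainder 882
Minutes: 882 ÷ 60 = 14 remainder 42
Seconds: 42


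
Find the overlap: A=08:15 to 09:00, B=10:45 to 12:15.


Meeting A: 495-540 (in minutes from midnight)
Meeting B: 645-735
Overlap start = max(495, 645) = 645
Overlap end = min(540, 735) = 540
Overlap = max(0, 540 - 645) = 0 min

0 minutes


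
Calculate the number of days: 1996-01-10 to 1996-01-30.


20 days

From January 10, 1996 to January 30, 1996
Same month: 30 - 10 = 20 days


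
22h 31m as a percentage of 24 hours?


Total minutes: 22×60 + 31 = 1351
Day = 24×60 = 1440 minutes
Fraction = 1351/1440 ≈ 0.9382
As a percentage: 1351/1440 × 100 ≈ 93.82%

0.9382 (93.82%)


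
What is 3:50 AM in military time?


Input: 3:50 AM
AM hour stays: 3

03:50


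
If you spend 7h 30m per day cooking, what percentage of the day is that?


31.3%

Time: 450 minutes
Day: 1440 minutes
Percentage = (450/1440) × 100 ≈ 31.3%


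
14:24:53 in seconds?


Hours: 14 × 3600 = 50400
Minutes: 24 × 60 = 1440
Seconds: 53
Total = 50400 + 1440 + 53 = 51893

51893 seconds


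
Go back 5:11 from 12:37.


Start: 757 minutes from midnight
Subtract: 311 minutes
Remaining: 757 - 311 = 446
Hours: 7, Minutes: 26

07:26


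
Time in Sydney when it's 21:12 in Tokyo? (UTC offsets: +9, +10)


Time difference = UTC+10 - UTC+9 = +1 hours
New hour = (21 + 1) mod 24
= 22 mod 24 = 22
Minutes unchanged → 22:12

22:12


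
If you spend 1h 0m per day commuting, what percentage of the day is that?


4.2%

Time: 60 minutes
Day: 1440 minutes
Percentage = (60/1440) × 100 ≈ 4.2%


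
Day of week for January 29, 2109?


Tuesday

Zeller's congruence:
q=29, m=13, k=8, j=21
h = (29 + ⌊13×14/5⌋ + 8 + ⌊8/4⌋ + ⌊21/4⌋ - 2×21) mod 7
= (29 + 36 + 8 + 2 + 5 - 42) mod 7
= 38 mod 7 = 3
h=3 → Tuesday


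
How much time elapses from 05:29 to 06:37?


1h 8m

End time in minutes: 6×60 + 37 = 397
Start time in minutes: 5×60 + 29 = 329
Difference = 397 - 329 = 68 minutes
= 1 hours 8 minutes


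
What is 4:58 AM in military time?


Input: 4:58 AM
AM hour stays: 4

04:58


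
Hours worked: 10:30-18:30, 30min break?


7h 30m (450 minutes)

Total time = (18×60+30) - (10×60+30)
= 1110 - 630 = 480 min
Minus break: 480 - 30 = 450 min
= 7h 30m


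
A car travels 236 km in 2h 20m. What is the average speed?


Distance: 236 km
Time: 2h 20m = 140 min = 140/60 = 7/3 hours
Speed = 236 ÷ (7/3) = 236 × 3 / 7 = 708/7 ≈ 101.1 km/h

101.1 km/h


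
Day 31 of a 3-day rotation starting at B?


Shifts: A, B, C
Start: B (index 1)
Day 31: (1 + 31 - 1) mod 3
= 31 mod 3
= 1
Index 1 → shift B

Shift B


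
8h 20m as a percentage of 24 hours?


0.3472 (34.72%)

Total minutes: 8×60 + 20 = 500
Day = 24×60 = 1440 minutes
Fraction = 500/1440 ≈ 0.3472
As a percentage: 500/1440 × 100 ≈ 34.72%


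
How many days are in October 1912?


31 days

Month: October (month 10)
October has 31 days


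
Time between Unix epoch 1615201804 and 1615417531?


Difference = 1615417531 - 1615201804 = 215727 seconds
In hours: 215727 / 3600 ≈ 59.9
In days: 215727 / 86400 ≈ 2.50

215727 seconds (59.9 hours / 2.50 days)


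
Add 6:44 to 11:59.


18:43

Start: 719 minutes from midnight
Add: 404 minutes
Total: 1123 minutes
Hours: 1123 ÷ 60 = 18 remainder 43


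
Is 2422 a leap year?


No

Rules: divisible by 4 AND (not by 100 OR by 400)
2422 ÷ 4 = 605 remainder 2 → not divisible by 4
Not divisible by 4 → not a leap year


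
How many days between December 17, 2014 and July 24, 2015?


219 days

From December 17, 2014 to July 24, 2015
Rest of December 2014: 31 - 17 = 14
Full months: January 31, February 2015 28, March 31, April 30, May 31, June 30
Days into July 2015: 24
Total = 14 + 31 + 28 + 31 + 30 + 31 + 30 + 24 = 219 days


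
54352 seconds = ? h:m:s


15h 5m 52s

Hours: 54352 ÷ 3600 = 15 remainder 352
Minutes: 352 ÷ 60 = 5 remainder 52
Seconds: 52


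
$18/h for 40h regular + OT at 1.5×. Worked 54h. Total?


$1098.00

Regular: 40h × $18 = $720.00
Overtime: 54 - 40 = 14h
OT pay: 14h × $18 × 1.5 = $378.00
Total = $720.00 + $378.00 = $1098.00


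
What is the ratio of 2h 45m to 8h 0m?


Duration 1: 165 minutes
Duration 2: 480 minutes
Ratio = 165:480
GCD = 15
Simplified = 11:32
As a decimal: 11/32 ≈ 0.34

11:32 (0.34)


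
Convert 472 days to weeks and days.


67 weeks 3 days

Weeks: 472 ÷ 7 = 67 remainder 3


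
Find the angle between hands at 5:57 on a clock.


Hour hand = 5×30 + 57×0.5 = 178.5°
Minute hand = 57×6 = 342°
Difference = |178.5 - 342| = 163.5°

163.5°


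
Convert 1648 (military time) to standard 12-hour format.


Hour: 16
16 - 12 = 4 → PM

4:48 PM


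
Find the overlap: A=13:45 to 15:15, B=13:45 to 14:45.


60 minutes

Meeting A: 825-915 (in minutes from midnight)
Meeting B: 825-885
Overlap start = max(825, 825) = 825
Overlap end = min(915, 885) = 885
Overlap = max(0, 885 - 825) = 60 min


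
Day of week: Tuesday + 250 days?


Start: Tuesday (index 1)
(1 + 250) mod 7
= 251 mod 7
= 6
Index 6 → Sunday

Sunday


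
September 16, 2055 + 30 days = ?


Start: September 16, 2055
Add 30 days
September 16 → October 1: 30 - 16 + 1 = 15 days (30 - 15 = 15 left)
October 1 + 15 = October 16, 2055

October 16, 2055


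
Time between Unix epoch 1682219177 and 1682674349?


Difference = 1682674349 - 1682219177 = 455172 seconds
In hours: 455172 / 3600 ≈ 126.4
In days: 455172 / 86400 ≈ 5.27

455172 seconds (126.4 hours / 5.27 days)


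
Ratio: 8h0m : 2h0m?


4:1 (4.00)

Duration 1: 480 minutes
Duration 2: 120 minutes
Ratio = 480:120
GCD = 120
Simplified = 4:1
As a decimal: 4/1 = 4.00


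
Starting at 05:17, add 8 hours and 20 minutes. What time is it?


13:37

Start: 317 minutes from midnight
Add: 500 minutes
Total: 817 minutes
Hours: 817 ÷ 60 = 13 remainder 37


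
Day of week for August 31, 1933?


Thursday

Zeller's congruence:
q=31, m=8, k=33, j=19
h = (31 + ⌊13×9/5⌋ + 33 + ⌊33/4⌋ + ⌊19/4⌋ - 2×19) mod 7
= (31 + 23 + 33 + 8 + 4 - 38) mod 7
= 61 mod 7 = 5
h=5 → Thursday


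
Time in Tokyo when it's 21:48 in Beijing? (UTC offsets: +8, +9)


22:48

Time difference = UTC+9 - UTC+8 = +1 hours
New hour = (21 + 1) mod 24
= 22 mod 24 = 22
Minutes unchanged → 22:48


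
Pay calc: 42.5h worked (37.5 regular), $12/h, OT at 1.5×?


$540.00

Regular: 37.5h × $12 = $450.00
Overtime: 42.5 - 37.5 = 5.0h
OT pay: 5.0h × $12 × 1.5 = $90.00
Total = $450.00 + $90.00 = $540.00


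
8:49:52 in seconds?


Hours: 8 × 3600 = 28800
Minutes: 49 × 60 = 2940
Seconds: 52
Total = 28800 + 2940 + 52 = 31792

31792 seconds


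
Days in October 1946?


Month: October (month 10)
October has 31 days

31 days


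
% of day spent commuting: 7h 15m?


Time: 435 minutes
Day: 1440 minutes
Percentage = (435/1440) × 100 ≈ 30.2%

30.2%


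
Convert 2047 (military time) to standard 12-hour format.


8:47 PM

Hour: 20
20 - 12 = 8 → PM


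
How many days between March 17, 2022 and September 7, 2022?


From March 17, 2022 to September 7, 2022
Rest of March 2022: 31 - 17 = 14
Full months: April 30, May 31, June 30, July 31, August 31
Days into September 2022: 7
Total = 14 + 30 + 31 + 30 + 31 + 31 + 7 = 174 days

174 days


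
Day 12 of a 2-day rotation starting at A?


Shift B

Shifts: A, B
Start: A (index 0)
Day 12: (0 + 12 - 1) mod 2
= 11 mod 2
= 1
Index 1 → shift B


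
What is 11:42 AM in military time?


11:42

Input: 11:42 AM
AM hour stays: 11


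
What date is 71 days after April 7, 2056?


Start: April 7, 2056
Add 71 days
April 7 → May 1: 30 - 7 + 1 = 24 days (71 - 24 = 47 left)
May 1 → June 1: 31 - 1 + 1 = 31 days (47 - 31 = 16 left)
June 1 + 16 = June 17, 2056

June 17, 2056


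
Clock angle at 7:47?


Hour hand = 7×30 + 47×0.5 = 233.5°
Minute hand = 47×6 = 282°
Difference = |233.5 - 282| = 48.5°

48.5°


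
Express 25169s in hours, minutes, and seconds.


6h 59m 29s

Hours: 25169 ÷ 3600 = 6 remainder 3569
Minutes: 3569 ÷ 60 = 59 remainder 29
Seconds: 29


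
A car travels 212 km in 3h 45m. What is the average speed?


Distance: 212 km
Time: 3h 45m = 225 min = 225/60 = 15/4 hours
Speed = 212 ÷ (15/4) = 212 × 4 / 15 = 848/15 ≈ 56.5 km/h

56.5 km/h


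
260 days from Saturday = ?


Sunday

Start: Saturday (index 5)
(5 + 260) mod 7
= 265 mod 7
= 6
Index 6 → Sunday


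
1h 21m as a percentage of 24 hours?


0.0563 (5.63%)

Total minutes: 1×60 + 21 = 81
Day = 24×60 = 1440 minutes
Fraction = 81/1440 ≈ 0.0563
As a percentage: 81/1440 × 100 ≈ 5.63%


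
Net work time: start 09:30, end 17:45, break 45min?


Total time = (17×60+45) - (9×60+30)
= 1065 - 570 = 495 min
Minus break: 495 - 45 = 450 min
= 7h 30m

7h 30m (450 minutes)


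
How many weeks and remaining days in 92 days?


13 weeks 1 days

Weeks: 92 ÷ 7 = 13 remainder 1


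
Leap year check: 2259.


No

Rules: divisible by 4 AND (not by 100 OR by 400)
2259 ÷ 4 = 564 remainder 3 → not divisible by 4
Not divisible by 4 → not a leap year


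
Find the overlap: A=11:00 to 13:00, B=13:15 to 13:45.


0 minutes

Meeting A: 660-780 (in minutes from midnight)
Meeting B: 795-825
Overlap start = max(660, 795) = 795
Overlap end = min(780, 825) = 780
Overlap = max(0, 780 - 795) = 0 min


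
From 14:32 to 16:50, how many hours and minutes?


2h 18m

End time in minutes: 16×60 + 50 = 1010
Start time in minutes: 14×60 + 32 = 872
Difference = 1010 - 872 = 138 minutes
= 2 hours 18 minutes


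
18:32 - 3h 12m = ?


Start: 1112 minutes from midnight
Subtract: 192 minutes
Remaining: 1112 - 192 = 920
Hours: 15, Minutes: 20

15:20


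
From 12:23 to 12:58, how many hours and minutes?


0h 35m

End time in minutes: 12×60 + 58 = 778
Start time in minutes: 12×60 + 23 = 743
Difference = 778 - 743 = 35 minutes
= 0 hours 35 minutes


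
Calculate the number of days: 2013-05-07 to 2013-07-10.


64 days

From May 7, 2013 to July 10, 2013
Rest of May 2013: 31 - 7 = 24
Full months: June 30
Days into July 2013: 10
Total = 24 + 30 + 10 = 64 days


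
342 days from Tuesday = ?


Start: Tuesday (index 1)
(1 + 342) mod 7
= 343 mod 7
= 0
Index 0 → Monday

Monday


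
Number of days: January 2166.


Month: January (month 1)
January has 31 days

31 days


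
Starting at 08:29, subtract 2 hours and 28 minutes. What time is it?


06:01

Start: 509 minutes from midnight
Subtract: 148 minutes
Remaining: 509 - 148 = 361
Hours: 6, Minutes: 1


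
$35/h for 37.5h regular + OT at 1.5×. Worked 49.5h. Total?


$1942.50

Regular: 37.5h × $35 = $1312.50
Overtime: 49.5 - 37.5 = 12.0h
OT pay: 12.0h × $35 × 1.5 = $630.00
Total = $1312.50 + $630.00 = $1942.50


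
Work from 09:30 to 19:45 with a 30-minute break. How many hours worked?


9h 45m (585 minutes)

Total time = (19×60+45) - (9×60+30)
= 1185 - 570 = 615 min
Minus break: 615 - 30 = 585 min
= 9h 45m


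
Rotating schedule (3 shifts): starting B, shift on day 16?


Shifts: A, B, C
Start: B (index 1)
Day 16: (1 + 16 - 1) mod 3
= 16 mod 3
= 1
Index 1 → shift B

Shift B


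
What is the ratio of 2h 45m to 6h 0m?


11:24 (0.46)

Duration 1: 165 minutes
Duration 2: 360 minutes
Ratio = 165:360
GCD = 15
Simplified = 11:24
As a decimal: 11/24 ≈ 0.46


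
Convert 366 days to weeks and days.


Weeks: 366 ÷ 7 = 52 remainder 2

52 weeks 2 days


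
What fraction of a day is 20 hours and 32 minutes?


Total minutes: 20×60 + 32 = 1232
Day = 24×60 = 1440 minutes
Fraction = 1232/1440 ≈ 0.8556
As a percentage: 1232/1440 × 100 ≈ 85.56%

0.8556 (85.56%)


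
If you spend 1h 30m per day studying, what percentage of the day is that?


6.3%

Time: 90 minutes
Day: 1440 minutes
Percentage = (90/1440) × 100 ≈ 6.3%


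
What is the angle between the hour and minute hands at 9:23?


143.5°

Hour hand = 9×30 + 23×0.5 = 281.5°
Minute hand = 23×6 = 138°
Difference = |281.5 - 138| = 143.5°


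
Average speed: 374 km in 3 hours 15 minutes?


115.1 km/h

Distance: 374 km
Time: 3h 15m = 195 min = 195/60 = 13/4 hours
Speed = 374 ÷ (13/4) = 374 × 4 / 13 = 1496/13 ≈ 115.1 km/h


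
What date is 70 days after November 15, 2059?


Start: November 15, 2059
Add 70 days
November 15 → December 1: 30 - 15 + 1 = 16 days (70 - 16 = 54 left)
December 1 → January 1: 31 - 1 + 1 = 31 days (54 - 31 = 23 left)
January 1 + 23 = January 24, 2060

January 24, 2060


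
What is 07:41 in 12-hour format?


Hour: 7
7 < 12 → AM

7:41 AM


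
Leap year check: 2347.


Rules: divisible by 4 AND (not by 100 OR by 400)
2347 ÷ 4 = 586 remainder 3 → not divisible by 4
Not divisible by 4 → not a leap year

No


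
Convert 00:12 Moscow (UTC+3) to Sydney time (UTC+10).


07:12

Time difference = UTC+10 - UTC+3 = +7 hours
New hour = (0 + 7) mod 24
= 7 mod 24 = 7
Minutes unchanged → 07:12


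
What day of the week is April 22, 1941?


Zeller's congruence:
q=22, m=4, k=41, j=19
h = (22 + ⌊13×5/5⌋ + 41 + ⌊41/4⌋ + ⌊19/4⌋ - 2×19) mod 7
= (22 + 13 + 41 + 10 + 4 - 38) mod 7
= 52 mod 7 = 3
h=3 → Tuesday

Tuesday


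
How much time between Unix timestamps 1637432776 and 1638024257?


Difference = 1638024257 - 1637432776 = 591481 seconds
In hours: 591481 / 3600 ≈ 164.3
In days: 591481 / 86400 ≈ 6.85

591481 seconds (164.3 hours / 6.85 days)


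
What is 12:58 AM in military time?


00:58

Input: 12:58 AM
12 AM → 00 (midnight)


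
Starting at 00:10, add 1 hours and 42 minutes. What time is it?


01:52

Start: 10 minutes from midnight
Add: 102 minutes
Total: 112 minutes
Hours: 112 ÷ 60 = 1 remainder 52


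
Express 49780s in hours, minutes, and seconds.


Hours: 49780 ÷ 3600 = 13 remainder 2980
Minutes: 2980 ÷ 60 = 49 remainder 40
Seconds: 40

13h 49m 40s


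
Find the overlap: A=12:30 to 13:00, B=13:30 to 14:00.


0 minutes

Meeting A: 750-780 (in minutes from midnight)
Meeting B: 810-840
Overlap start = max(750, 810) = 810
Overlap end = min(780, 840) = 780
Overlap = max(0, 780 - 810) = 0 min


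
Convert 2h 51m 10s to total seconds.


Hours: 2 × 3600 = 7200
Minutes: 51 × 60 = 3060
Seconds: 10
Total = 7200 + 3060 + 10 = 10270

10270 seconds


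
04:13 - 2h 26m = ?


Start: 253 minutes from midnight
Subtract: 146 minutes
Remaining: 253 - 146 = 107
Hours: 1, Minutes: 47

01:47


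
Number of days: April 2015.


Month: April (month 4)
April has 30 days

30 days


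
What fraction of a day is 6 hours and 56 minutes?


Total minutes: 6×60 + 56 = 416
Day = 24×60 = 1440 minutes
Fraction = 416/1440 ≈ 0.2889
As a percentage: 416/1440 × 100 ≈ 28.89%

0.2889 (28.89%)


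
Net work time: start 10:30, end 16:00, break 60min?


Total time = (16×60+0) - (10×60+30)
= 960 - 630 = 330 min
Minus break: 330 - 60 = 270 min
= 4h 30m

4h 30m (270 minutes)


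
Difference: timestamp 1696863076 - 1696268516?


594560 seconds (165.2 hours / 6.88 days)

Difference = 1696863076 - 1696268516 = 594560 seconds
In hours: 594560 / 3600 ≈ 165.2
In days: 594560 / 86400 ≈ 6.88


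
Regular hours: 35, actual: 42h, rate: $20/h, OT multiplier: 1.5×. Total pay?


Regular: 35h × $20 = $700.00
Overtime: 42 - 35 = 7h
OT pay: 7h × $20 × 1.5 = $210.00
Total = $700.00 + $210.00 = $910.00

$910.00


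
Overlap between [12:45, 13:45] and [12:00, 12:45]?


0 minutes

Meeting A: 765-825 (in minutes from midnight)
Meeting B: 720-765
Overlap start = max(765, 720) = 765
Overlap end = min(825, 765) = 765
Overlap = max(0, 765 - 765) = 0 min


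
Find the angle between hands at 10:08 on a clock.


Hour hand = 10×30 + 8×0.5 = 304.0°
Minute hand = 8×6 = 48°
Difference = |304.0 - 48| = 256.0°
Since > 180°: 360 - 256.0 = 104.0°

104.0°


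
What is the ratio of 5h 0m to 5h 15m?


Duration 1: 300 minutes
Duration 2: 315 minutes
Ratio = 300:315
GCD = 15
Simplified = 20:21
As a decimal: 20/21 ≈ 0.95

20:21 (0.95)


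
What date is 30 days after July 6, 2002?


August 5, 2002

Start: July 6, 2002
Add 30 days
July 6 → August 1: 31 - 6 + 1 = 26 days (30 - 26 = 4 left)
August 1 + 4 = August 5, 2002


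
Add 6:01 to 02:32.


Start: 152 minutes from midnight
Add: 361 minutes
Total: 513 minutes
Hours: 513 ÷ 60 = 8 remainder 33

08:33


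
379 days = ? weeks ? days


54 weeks 1 days

Weeks: 379 ÷ 7 = 54 remainder 1


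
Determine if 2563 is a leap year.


Rules: divisible by 4 AND (not by 100 OR by 400)
2563 ÷ 4 = 640 remainder 3 → not divisible by 4
Not divisible by 4 → not a leap year

No
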